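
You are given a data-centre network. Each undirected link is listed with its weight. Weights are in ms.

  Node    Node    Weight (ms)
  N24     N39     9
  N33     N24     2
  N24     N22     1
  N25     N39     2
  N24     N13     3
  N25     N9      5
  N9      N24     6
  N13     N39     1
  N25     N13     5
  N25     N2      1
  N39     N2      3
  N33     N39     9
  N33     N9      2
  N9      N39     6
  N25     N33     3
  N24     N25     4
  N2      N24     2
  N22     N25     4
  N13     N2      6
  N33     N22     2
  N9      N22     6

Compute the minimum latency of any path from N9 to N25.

Shortest distances from N9:
N9: 0
N33: 2  (via N9)
N22: 4  (via N33)
N24: 4  (via N33)
N25: 5  (via N9)
Shortest route: N9 → N25 = 5 ms.

5 ms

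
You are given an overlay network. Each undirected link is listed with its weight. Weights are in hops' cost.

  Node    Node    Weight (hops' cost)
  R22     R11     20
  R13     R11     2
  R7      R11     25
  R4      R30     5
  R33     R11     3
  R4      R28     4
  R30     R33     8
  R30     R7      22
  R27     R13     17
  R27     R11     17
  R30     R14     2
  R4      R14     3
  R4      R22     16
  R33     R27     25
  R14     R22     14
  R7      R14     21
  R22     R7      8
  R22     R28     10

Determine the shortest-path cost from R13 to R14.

Shortest distances from R13:
R13: 0
R11: 2  (via R13)
R33: 5  (via R11)
R30: 13  (via R33)
R14: 15  (via R30)
Shortest route: R13 → R11 → R33 → R30 → R14 = 15 hops' cost.

15 hops' cost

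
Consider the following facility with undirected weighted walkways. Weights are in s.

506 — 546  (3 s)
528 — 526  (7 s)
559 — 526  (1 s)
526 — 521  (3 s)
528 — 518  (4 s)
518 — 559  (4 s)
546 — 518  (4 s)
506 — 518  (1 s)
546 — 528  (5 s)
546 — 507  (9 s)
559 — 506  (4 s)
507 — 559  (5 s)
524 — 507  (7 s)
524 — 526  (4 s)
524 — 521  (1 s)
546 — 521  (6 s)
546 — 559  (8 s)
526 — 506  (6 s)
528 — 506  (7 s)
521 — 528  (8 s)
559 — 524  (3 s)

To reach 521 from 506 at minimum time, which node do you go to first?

559

Compare a few routes:
506 → 518 → 559 → 524 → 521: 1+4+3+1 = 9
506 → 559 → 526 → 521: 4+1+3 = 8
506 → 518 → 559 → 526 → 521: 1+4+1+3 = 9
Cheapest is 506 → 559 → 526 → 521 at 8 s.
So from 506 the first move is to 559.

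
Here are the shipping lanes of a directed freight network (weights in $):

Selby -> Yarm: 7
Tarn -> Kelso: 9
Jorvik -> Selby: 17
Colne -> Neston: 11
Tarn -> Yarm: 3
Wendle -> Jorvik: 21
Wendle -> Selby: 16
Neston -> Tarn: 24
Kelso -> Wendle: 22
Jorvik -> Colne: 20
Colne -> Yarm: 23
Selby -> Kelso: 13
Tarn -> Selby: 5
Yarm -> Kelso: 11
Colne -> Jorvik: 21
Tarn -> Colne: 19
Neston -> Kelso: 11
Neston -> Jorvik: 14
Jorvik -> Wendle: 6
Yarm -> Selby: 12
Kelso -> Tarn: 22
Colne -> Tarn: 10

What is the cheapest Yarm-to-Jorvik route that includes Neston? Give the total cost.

Best Yarm to Neston: Yarm → Kelso → Tarn → Colne → Neston costing 63
Shortest Neston→Jorvik: Neston → Jorvik = 14
Total via Neston: 63 + 14 = $77.

$77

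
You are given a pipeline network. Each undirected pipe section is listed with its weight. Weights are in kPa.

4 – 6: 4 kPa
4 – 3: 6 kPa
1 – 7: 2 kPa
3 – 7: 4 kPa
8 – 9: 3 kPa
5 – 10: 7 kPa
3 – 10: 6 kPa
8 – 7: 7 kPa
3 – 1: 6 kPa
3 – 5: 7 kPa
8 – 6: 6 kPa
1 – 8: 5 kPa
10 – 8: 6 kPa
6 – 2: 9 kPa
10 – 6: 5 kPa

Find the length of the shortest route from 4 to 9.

13 kPa

Compare a few routes:
4 - 3 - 7 - 8 - 9: 6+4+7+3 = 20
4 - 3 - 7 - 1 - 8 - 9: 6+4+2+5+3 = 20
4 - 6 - 8 - 9: 4+6+3 = 13
4 - 6 - 10 - 8 - 9: 4+5+6+3 = 18
The minimum is 13 kPa via 4 - 6 - 8 - 9.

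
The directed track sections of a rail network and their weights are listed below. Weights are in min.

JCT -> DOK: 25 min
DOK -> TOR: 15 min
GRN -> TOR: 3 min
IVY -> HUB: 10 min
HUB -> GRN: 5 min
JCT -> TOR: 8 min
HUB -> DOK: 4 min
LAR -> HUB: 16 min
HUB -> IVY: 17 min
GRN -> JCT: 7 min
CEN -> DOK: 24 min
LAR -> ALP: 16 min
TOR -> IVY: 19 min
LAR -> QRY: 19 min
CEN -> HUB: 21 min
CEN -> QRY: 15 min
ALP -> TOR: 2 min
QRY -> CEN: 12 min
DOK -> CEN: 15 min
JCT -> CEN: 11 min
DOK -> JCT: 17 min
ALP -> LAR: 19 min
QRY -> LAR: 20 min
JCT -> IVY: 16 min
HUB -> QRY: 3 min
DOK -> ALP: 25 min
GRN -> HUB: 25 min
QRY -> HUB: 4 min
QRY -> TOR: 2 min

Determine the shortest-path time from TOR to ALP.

Compare a few routes:
TOR → IVY → HUB → QRY → LAR → ALP: 19+10+3+20+16 = 68
TOR → IVY → HUB → QRY → CEN → DOK → ALP: 19+10+3+12+24+25 = 93
TOR → IVY → HUB → DOK → ALP: 19+10+4+25 = 58
TOR → IVY → HUB → GRN → JCT → DOK → ALP: 19+10+5+7+25+25 = 91
Cheapest is TOR → IVY → HUB → DOK → ALP at 58 min.

58 min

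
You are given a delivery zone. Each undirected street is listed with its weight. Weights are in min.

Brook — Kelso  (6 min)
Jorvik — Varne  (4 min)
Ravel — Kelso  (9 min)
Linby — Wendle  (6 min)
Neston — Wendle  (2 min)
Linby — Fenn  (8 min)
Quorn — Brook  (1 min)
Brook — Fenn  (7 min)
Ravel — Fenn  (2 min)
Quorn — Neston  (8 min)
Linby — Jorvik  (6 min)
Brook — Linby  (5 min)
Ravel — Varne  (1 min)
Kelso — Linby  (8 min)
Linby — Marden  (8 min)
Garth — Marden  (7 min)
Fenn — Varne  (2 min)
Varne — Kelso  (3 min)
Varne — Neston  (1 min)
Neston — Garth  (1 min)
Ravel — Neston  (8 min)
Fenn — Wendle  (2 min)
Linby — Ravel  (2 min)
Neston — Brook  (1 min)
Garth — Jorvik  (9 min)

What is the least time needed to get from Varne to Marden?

Candidate routes:
Varne - Fenn - Wendle - Neston - Garth - Marden: 2+2+2+1+7 = 14
Varne - Ravel - Linby - Marden: 1+2+8 = 11
Varne - Fenn - Ravel - Linby - Marden: 2+2+2+8 = 14
Varne - Neston - Garth - Marden: 1+1+7 = 9
The minimum is 9 min via Varne - Neston - Garth - Marden.

9 min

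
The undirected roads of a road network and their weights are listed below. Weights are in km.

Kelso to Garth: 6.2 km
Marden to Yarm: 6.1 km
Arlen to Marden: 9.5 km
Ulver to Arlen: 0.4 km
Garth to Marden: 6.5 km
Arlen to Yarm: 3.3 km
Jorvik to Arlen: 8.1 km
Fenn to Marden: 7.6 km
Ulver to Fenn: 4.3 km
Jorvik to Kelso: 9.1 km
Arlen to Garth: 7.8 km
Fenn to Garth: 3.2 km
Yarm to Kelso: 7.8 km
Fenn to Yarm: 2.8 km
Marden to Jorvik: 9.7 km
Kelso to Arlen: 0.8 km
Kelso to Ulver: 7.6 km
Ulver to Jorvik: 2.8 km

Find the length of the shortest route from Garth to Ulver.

Running Dijkstra from Garth:
Garth: 0
Fenn: 3.2  (via Garth)
Yarm: 6  (via Fenn)
Kelso: 6.2  (via Garth)
Marden: 6.5  (via Garth)
Arlen: 7  (via Kelso)
Ulver: 7.4  (via Arlen)
Shortest route: Garth–Kelso–Arlen–Ulver = 7.4 km.

7.4 km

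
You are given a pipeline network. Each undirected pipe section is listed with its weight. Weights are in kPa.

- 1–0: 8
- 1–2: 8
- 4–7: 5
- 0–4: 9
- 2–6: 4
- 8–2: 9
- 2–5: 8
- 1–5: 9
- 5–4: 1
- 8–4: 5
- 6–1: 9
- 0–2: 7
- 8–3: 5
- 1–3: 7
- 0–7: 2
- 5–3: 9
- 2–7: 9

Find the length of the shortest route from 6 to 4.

Compare a few routes:
6 → 2 → 5 → 4: 4+8+1 = 13
6 → 2 → 7 → 4: 4+9+5 = 18
Cheapest is 6 → 2 → 5 → 4 at 13 kPa.

13 kPa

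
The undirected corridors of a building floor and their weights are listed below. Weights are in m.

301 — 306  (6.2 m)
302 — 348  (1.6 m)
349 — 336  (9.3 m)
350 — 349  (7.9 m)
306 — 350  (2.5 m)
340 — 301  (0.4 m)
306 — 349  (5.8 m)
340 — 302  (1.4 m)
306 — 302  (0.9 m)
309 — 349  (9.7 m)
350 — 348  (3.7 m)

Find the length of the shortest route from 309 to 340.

Shortest distances from 309:
309: 0
349: 9.7  (via 309)
306: 15.5  (via 349)
302: 16.4  (via 306)
350: 17.6  (via 349)
340: 17.8  (via 302)
Shortest route: 309 → 349 → 306 → 302 → 340 = 17.8 m.

17.8 m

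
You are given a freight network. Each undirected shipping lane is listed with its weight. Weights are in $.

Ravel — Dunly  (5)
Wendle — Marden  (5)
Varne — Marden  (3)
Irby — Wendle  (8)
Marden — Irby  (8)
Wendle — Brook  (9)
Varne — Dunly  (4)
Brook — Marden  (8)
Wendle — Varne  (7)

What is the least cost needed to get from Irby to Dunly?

Compare a few routes:
Irby–Marden–Varne–Dunly: 8+3+4 = 15
Irby–Wendle–Marden–Varne–Dunly: 8+5+3+4 = 20
Irby–Wendle–Varne–Dunly: 8+7+4 = 19
The minimum is $15 via Irby–Marden–Varne–Dunly.

$15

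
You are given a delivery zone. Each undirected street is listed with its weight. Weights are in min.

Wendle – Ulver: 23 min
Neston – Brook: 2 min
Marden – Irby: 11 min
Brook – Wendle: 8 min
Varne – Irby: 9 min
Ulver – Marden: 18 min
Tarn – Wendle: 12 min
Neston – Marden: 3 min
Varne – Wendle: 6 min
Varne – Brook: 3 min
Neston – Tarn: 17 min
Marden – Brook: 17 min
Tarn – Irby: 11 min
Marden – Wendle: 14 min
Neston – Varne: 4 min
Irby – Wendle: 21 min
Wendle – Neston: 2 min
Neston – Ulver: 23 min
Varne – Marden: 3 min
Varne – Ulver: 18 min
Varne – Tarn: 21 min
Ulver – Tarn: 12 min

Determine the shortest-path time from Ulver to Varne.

18 min

Enumerating some paths:
Ulver → Marden → Varne: 18+3 = 21
Ulver → Marden → Neston → Brook → Varne: 18+3+2+3 = 26
Ulver → Marden → Neston → Varne: 18+3+4 = 25
Ulver → Varne: 18 = 18
The minimum is 18 min via Ulver → Varne.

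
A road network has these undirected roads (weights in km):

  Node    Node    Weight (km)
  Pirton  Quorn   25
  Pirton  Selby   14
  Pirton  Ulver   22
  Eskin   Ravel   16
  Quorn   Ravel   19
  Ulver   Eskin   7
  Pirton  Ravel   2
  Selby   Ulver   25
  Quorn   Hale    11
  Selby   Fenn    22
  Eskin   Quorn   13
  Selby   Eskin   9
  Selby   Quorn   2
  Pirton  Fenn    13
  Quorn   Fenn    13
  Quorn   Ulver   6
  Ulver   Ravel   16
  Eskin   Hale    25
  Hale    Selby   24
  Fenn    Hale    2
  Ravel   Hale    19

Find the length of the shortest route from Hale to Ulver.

Candidate routes:
Hale–Quorn–Ulver: 11+6 = 17
Hale–Quorn–Eskin–Ulver: 11+13+7 = 31
Hale–Quorn–Selby–Eskin–Ulver: 11+2+9+7 = 29
Hale–Fenn–Quorn–Ulver: 2+13+6 = 21
The minimum is 17 km via Hale–Quorn–Ulver.

17 km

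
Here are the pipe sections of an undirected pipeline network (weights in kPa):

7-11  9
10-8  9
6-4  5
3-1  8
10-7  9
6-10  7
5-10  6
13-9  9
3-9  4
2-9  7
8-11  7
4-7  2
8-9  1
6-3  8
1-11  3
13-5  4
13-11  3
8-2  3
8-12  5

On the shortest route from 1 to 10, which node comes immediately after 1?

Candidate routes:
1 - 11 - 13 - 5 - 10: 3+3+4+6 = 16
1 - 11 - 8 - 10: 3+7+9 = 19
The minimum is 16 kPa via 1 - 11 - 13 - 5 - 10.
So from 1 the first move is to 11.

11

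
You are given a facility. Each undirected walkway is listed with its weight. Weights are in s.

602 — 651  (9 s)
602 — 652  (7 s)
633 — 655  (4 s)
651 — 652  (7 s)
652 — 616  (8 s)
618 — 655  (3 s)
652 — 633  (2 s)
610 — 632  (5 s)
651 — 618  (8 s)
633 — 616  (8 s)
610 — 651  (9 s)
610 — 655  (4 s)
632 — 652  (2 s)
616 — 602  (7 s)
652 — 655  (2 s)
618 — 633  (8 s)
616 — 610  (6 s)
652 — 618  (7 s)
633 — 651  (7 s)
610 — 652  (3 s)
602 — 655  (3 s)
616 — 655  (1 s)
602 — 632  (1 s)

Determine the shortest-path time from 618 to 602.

Candidate routes:
618 - 655 - 602: 3+3 = 6
618 - 652 - 632 - 602: 7+2+1 = 10
618 - 655 - 652 - 632 - 602: 3+2+2+1 = 8
Cheapest is 618 - 655 - 602 at 6 s.

6 s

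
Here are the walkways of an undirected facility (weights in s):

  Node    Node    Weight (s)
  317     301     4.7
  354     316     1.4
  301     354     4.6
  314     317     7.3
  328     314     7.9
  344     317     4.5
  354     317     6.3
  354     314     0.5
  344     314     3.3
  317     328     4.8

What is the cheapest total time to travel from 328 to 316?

9.8 s

Running Dijkstra from 328:
328: 0
317: 4.8  (via 328)
314: 7.9  (via 328)
354: 8.4  (via 314)
344: 9.3  (via 317)
301: 9.5  (via 317)
316: 9.8  (via 354)
Shortest route: 328 → 314 → 354 → 316 = 9.8 s.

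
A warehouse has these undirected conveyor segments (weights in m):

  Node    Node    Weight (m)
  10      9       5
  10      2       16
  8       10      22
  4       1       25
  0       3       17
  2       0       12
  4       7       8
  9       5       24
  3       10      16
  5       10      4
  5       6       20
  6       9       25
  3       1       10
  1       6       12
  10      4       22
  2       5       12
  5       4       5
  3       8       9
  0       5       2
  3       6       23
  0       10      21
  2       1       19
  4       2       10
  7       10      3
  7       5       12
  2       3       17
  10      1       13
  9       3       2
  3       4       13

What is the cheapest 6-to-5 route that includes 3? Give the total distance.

Shortest 6→3: 6 → 1 → 3 = 22
Best 3 to 5: 3 → 9 → 10 → 5 costing 11
Total via 3: 22 + 11 = 33 m.

33 m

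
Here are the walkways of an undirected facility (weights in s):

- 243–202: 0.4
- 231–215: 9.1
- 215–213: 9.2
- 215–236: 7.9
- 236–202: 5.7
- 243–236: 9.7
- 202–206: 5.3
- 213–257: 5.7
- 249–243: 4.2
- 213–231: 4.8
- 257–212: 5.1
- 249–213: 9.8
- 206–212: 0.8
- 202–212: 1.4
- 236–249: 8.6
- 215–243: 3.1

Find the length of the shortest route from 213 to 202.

Settle nodes by increasing distance from 213:
213: 0
231: 4.8  (via 213)
257: 5.7  (via 213)
215: 9.2  (via 213)
249: 9.8  (via 213)
212: 10.8  (via 257)
206: 11.6  (via 212)
202: 12.2  (via 212)
Shortest route: 213–257–212–202 = 12.2 s.

12.2 s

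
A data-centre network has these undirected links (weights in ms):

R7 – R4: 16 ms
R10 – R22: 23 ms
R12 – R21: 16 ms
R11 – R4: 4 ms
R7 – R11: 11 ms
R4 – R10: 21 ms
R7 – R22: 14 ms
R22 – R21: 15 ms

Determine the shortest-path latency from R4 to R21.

44 ms

Candidate routes:
R4–R11–R7–R22–R21: 4+11+14+15 = 44
R4–R7–R22–R21: 16+14+15 = 45
The minimum is 44 ms via R4–R11–R7–R22–R21.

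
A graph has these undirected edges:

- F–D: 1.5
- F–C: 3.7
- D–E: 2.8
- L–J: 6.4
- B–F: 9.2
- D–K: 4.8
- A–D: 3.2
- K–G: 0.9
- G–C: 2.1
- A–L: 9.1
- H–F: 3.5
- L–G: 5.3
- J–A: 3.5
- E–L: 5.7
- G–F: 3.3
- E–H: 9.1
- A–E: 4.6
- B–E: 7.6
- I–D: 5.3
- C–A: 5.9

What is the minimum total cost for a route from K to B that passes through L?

Shortest K→L: K–G–L = 6.2
Shortest L→B: L–E–B = 13.3
Total via L: 6.2 + 13.3 = 19.5.

19.5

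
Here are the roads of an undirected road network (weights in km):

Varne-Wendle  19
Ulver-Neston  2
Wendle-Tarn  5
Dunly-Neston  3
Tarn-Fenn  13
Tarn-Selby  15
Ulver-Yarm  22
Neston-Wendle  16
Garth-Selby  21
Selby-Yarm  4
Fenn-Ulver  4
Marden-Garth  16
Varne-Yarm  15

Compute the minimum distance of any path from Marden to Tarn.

Settle nodes by increasing distance from Marden:
Marden: 0
Garth: 16  (via Marden)
Selby: 37  (via Garth)
Yarm: 41  (via Selby)
Tarn: 52  (via Selby)
Shortest route: Marden → Garth → Selby → Tarn = 52 km.

52 km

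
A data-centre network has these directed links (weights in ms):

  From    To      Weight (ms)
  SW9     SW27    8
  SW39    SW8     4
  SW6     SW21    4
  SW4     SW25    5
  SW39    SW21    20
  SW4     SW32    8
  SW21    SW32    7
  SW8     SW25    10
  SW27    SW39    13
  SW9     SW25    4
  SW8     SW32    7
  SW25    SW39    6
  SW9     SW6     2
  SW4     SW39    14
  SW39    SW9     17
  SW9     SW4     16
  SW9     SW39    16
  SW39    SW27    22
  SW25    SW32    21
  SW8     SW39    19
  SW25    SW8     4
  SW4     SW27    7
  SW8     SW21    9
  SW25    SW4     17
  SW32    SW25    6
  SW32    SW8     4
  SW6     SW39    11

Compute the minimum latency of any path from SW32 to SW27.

Settle nodes by increasing distance from SW32:
SW32: 0
SW8: 4  (via SW32)
SW25: 6  (via SW32)
SW39: 12  (via SW25)
SW21: 13  (via SW8)
SW4: 23  (via SW25)
SW9: 29  (via SW39)
SW27: 30  (via SW4)
Shortest route: SW32 → SW25 → SW4 → SW27 = 30 ms.

30 ms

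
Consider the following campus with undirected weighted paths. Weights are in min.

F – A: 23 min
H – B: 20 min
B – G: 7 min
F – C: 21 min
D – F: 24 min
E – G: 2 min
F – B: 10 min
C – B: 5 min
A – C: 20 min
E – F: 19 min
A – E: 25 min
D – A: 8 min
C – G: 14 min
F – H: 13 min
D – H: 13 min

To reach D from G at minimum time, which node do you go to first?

Compare a few routes:
G → B → F → D: 7+10+24 = 41
G → E → A → D: 2+25+8 = 35
G → B → H → D: 7+20+13 = 40
G → B → C → A → D: 7+5+20+8 = 40
Cheapest is G → E → A → D at 35 min.
So from G the first move is to E.

E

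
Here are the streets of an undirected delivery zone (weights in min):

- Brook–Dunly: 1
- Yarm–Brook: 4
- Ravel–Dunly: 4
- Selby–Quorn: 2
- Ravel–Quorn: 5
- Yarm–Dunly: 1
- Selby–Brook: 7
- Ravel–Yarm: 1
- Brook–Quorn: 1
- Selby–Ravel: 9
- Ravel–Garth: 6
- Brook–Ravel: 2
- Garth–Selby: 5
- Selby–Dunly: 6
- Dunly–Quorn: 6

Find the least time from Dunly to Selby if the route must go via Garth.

Best Dunly to Garth: Dunly → Yarm → Ravel → Garth costing 8
Shortest Garth→Selby: Garth → Selby = 5
Total via Garth: 8 + 5 = 13 min.

13 min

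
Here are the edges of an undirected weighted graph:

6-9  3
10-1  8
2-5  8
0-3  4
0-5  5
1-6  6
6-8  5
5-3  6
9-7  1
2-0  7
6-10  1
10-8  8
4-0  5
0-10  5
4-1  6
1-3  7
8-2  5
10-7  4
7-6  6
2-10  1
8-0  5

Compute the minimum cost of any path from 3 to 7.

13

Settle nodes by increasing distance from 3:
3: 0
0: 4  (via 3)
5: 6  (via 3)
1: 7  (via 3)
4: 9  (via 0)
8: 9  (via 0)
10: 9  (via 0)
2: 10  (via 10)
6: 10  (via 10)
7: 13  (via 10)
Shortest route: 3 → 0 → 10 → 7 = 13.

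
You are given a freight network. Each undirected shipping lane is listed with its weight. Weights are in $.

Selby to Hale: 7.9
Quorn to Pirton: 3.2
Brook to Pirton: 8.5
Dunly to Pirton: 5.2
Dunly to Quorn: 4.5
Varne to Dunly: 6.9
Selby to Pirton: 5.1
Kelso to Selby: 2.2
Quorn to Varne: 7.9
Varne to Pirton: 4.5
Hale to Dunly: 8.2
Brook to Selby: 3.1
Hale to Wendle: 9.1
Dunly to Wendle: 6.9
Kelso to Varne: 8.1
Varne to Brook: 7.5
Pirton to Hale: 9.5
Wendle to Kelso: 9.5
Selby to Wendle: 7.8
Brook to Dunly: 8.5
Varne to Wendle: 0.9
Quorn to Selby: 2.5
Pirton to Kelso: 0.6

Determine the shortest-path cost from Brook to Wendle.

$8.4

Compare a few routes:
Brook - Selby - Pirton - Varne - Wendle: 3.1+5.1+4.5+0.9 = 13.6
Brook - Selby - Wendle: 3.1+7.8 = 10.9
Brook - Selby - Kelso - Pirton - Varne - Wendle: 3.1+2.2+0.6+4.5+0.9 = 11.3
Brook - Varne - Wendle: 7.5+0.9 = 8.4
The minimum is $8.4 via Brook - Varne - Wendle.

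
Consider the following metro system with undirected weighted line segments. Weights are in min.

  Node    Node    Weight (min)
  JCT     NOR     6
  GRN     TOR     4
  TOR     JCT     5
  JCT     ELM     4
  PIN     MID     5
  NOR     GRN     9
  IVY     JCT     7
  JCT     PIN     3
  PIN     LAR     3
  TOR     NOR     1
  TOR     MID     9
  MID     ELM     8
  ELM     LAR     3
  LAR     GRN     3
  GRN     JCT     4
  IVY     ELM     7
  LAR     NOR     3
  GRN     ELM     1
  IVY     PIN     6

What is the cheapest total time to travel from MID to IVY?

Candidate routes:
MID–ELM–IVY: 8+7 = 15
MID–PIN–JCT–IVY: 5+3+7 = 15
MID–PIN–LAR–ELM–IVY: 5+3+3+7 = 18
MID–PIN–IVY: 5+6 = 11
The minimum is 11 min via MID–PIN–IVY.

11 min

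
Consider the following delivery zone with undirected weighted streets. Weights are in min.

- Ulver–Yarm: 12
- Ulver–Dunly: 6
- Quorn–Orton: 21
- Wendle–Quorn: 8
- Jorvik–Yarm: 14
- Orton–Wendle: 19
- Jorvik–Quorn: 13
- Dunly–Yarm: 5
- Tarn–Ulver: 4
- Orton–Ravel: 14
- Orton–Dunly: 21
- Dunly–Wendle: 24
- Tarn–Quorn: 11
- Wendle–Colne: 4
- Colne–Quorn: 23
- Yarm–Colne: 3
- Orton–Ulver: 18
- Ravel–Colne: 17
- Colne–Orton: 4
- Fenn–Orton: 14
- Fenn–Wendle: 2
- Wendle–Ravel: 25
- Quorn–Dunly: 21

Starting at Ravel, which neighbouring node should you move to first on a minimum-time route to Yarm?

Colne

Enumerating some paths:
Ravel–Colne–Yarm: 17+3 = 20
Ravel–Wendle–Colne–Yarm: 25+4+3 = 32
Ravel–Orton–Colne–Yarm: 14+4+3 = 21
Cheapest is Ravel–Colne–Yarm at 20 min.
So from Ravel the first move is to Colne.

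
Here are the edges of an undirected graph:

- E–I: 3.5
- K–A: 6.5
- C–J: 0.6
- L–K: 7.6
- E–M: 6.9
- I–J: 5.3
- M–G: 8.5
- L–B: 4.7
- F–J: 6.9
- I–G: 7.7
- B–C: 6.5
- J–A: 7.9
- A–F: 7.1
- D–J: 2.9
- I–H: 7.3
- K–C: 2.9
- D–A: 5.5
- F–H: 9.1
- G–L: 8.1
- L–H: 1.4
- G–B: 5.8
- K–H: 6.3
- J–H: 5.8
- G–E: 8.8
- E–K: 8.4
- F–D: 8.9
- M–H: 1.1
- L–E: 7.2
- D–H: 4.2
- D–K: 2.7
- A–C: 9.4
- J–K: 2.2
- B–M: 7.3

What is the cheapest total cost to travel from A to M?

10.8

Candidate routes:
A - K - H - M: 6.5+6.3+1.1 = 13.9
A - D - H - M: 5.5+4.2+1.1 = 10.8
The minimum is 10.8 via A - D - H - M.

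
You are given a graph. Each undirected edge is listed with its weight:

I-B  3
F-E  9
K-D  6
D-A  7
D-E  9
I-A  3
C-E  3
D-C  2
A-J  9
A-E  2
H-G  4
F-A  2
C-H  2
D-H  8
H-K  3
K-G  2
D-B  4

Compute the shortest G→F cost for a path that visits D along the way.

17

Shortest G→D: G → K → D = 8
Best D to F: D → A → F costing 9
Total via D: 8 + 9 = 17.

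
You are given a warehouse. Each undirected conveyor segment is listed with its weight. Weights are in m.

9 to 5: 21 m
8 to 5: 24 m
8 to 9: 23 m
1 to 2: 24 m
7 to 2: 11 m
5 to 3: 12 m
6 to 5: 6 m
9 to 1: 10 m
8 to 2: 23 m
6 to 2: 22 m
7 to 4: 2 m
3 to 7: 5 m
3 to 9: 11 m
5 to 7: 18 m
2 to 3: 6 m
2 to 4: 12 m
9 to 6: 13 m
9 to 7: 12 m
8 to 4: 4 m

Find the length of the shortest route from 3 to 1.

21 m

Compare a few routes:
3 - 9 - 1: 11+10 = 21
3 - 7 - 9 - 1: 5+12+10 = 27
The minimum is 21 m via 3 - 9 - 1.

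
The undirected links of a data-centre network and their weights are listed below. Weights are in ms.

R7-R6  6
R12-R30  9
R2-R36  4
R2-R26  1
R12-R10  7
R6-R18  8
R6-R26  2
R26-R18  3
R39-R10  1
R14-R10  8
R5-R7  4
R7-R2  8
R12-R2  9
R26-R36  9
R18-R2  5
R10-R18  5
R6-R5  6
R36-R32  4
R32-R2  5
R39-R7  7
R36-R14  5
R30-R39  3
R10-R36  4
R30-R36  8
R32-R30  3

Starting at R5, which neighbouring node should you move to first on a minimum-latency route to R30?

Compare a few routes:
R5 - R6 - R26 - R18 - R10 - R39 - R30: 6+2+3+5+1+3 = 20
R5 - R6 - R26 - R2 - R32 - R30: 6+2+1+5+3 = 17
R5 - R6 - R26 - R2 - R36 - R32 - R30: 6+2+1+4+4+3 = 20
R5 - R7 - R39 - R30: 4+7+3 = 14
Cheapest is R5 - R7 - R39 - R30 at 14 ms.
So from R5 the first move is to R7.

R7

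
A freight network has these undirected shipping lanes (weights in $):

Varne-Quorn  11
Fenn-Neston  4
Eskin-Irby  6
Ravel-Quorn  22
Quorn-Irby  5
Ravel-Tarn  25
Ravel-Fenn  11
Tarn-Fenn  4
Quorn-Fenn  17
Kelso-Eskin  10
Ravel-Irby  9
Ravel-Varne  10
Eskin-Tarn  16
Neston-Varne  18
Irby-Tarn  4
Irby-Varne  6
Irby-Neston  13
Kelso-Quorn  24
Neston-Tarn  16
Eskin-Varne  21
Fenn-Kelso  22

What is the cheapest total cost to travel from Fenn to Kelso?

$22

Enumerating some paths:
Fenn–Neston–Irby–Eskin–Kelso: 4+13+6+10 = 33
Fenn–Tarn–Irby–Eskin–Kelso: 4+4+6+10 = 24
Fenn–Tarn–Eskin–Kelso: 4+16+10 = 30
Fenn–Kelso: 22 = 22
The minimum is $22 via Fenn–Kelso.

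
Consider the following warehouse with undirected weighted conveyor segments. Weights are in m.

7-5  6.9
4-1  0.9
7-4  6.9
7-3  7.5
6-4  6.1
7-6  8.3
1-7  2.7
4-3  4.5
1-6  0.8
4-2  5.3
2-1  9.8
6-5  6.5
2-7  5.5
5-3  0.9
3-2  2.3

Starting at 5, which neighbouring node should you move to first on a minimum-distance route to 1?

Enumerating some paths:
5–6–1: 6.5+0.8 = 7.3
5–7–1: 6.9+2.7 = 9.6
5–3–2–4–1: 0.9+2.3+5.3+0.9 = 9.4
5–3–4–1: 0.9+4.5+0.9 = 6.3
Cheapest is 5–3–4–1 at 6.3 m.
So from 5 the first move is to 3.

3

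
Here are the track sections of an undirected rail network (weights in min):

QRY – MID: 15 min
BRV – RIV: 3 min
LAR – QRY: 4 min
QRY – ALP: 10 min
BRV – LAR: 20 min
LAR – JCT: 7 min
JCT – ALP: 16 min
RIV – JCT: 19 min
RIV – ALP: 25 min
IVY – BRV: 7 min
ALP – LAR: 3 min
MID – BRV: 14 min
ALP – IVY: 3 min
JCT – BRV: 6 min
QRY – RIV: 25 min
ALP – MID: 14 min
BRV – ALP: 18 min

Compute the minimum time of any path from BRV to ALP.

Running Dijkstra from BRV:
BRV: 0
RIV: 3  (via BRV)
JCT: 6  (via BRV)
IVY: 7  (via BRV)
ALP: 10  (via IVY)
Shortest route: BRV → IVY → ALP = 10 min.

10 min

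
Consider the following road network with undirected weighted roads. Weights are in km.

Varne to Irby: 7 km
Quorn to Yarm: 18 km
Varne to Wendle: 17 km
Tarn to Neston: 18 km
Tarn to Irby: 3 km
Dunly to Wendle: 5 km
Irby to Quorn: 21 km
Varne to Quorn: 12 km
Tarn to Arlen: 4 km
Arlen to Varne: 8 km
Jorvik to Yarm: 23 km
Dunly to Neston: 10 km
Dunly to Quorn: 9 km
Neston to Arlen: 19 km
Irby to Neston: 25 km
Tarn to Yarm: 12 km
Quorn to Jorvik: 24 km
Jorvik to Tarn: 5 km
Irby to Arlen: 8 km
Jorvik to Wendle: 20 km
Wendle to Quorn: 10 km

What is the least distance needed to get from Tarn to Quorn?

22 km

Running Dijkstra from Tarn:
Tarn: 0
Irby: 3  (via Tarn)
Arlen: 4  (via Tarn)
Jorvik: 5  (via Tarn)
Varne: 10  (via Irby)
Yarm: 12  (via Tarn)
Neston: 18  (via Tarn)
Quorn: 22  (via Varne)
Shortest route: Tarn → Irby → Varne → Quorn = 22 km.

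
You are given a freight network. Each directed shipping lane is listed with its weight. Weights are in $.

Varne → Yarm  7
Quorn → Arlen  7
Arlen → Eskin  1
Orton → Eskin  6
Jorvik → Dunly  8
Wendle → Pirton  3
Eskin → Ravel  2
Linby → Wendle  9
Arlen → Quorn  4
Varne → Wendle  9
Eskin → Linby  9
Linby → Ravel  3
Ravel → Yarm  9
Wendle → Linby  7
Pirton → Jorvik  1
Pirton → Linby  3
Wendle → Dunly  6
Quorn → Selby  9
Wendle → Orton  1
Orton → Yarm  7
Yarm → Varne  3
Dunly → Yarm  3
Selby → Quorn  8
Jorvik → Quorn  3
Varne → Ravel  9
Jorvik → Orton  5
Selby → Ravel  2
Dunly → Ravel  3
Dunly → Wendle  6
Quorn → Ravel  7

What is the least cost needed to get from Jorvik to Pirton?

$17

Enumerating some paths:
Jorvik–Dunly–Wendle–Pirton: 8+6+3 = 17
Jorvik–Dunly–Yarm–Varne–Wendle–Pirton: 8+3+3+9+3 = 26
Jorvik–Orton–Yarm–Varne–Wendle–Pirton: 5+7+3+9+3 = 27
The minimum is $17 via Jorvik–Dunly–Wendle–Pirton.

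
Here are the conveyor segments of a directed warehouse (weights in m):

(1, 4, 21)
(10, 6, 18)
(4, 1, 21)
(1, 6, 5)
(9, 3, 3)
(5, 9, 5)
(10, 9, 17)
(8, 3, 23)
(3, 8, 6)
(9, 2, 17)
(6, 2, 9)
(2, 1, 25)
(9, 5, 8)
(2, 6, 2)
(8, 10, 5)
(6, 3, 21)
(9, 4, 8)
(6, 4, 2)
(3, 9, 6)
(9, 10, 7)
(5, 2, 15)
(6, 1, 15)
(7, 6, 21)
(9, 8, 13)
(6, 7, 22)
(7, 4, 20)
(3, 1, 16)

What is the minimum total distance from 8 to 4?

Enumerating some paths:
8–10–9–4: 5+17+8 = 30
8–10–6–4: 5+18+2 = 25
8–3–9–4: 23+6+8 = 37
8–10–9–2–6–4: 5+17+17+2+2 = 43
Cheapest is 8–10–6–4 at 25 m.

25 m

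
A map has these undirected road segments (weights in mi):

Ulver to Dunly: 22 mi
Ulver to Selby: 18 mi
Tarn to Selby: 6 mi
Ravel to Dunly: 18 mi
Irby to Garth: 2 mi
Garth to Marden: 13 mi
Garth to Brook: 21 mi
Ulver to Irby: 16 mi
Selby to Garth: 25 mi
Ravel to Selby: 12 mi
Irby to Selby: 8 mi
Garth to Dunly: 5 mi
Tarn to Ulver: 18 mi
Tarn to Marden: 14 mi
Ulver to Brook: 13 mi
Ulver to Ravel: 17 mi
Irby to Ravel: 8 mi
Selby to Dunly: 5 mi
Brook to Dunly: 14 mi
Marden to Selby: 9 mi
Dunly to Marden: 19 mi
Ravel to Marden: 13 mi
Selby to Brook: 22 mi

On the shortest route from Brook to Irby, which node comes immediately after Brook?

Candidate routes:
Brook–Dunly–Selby–Irby: 14+5+8 = 27
Brook–Garth–Irby: 21+2 = 23
Brook–Ulver–Irby: 13+16 = 29
Brook–Dunly–Garth–Irby: 14+5+2 = 21
The minimum is 21 mi via Brook–Dunly–Garth–Irby.
So from Brook the first move is to Dunly.

Dunly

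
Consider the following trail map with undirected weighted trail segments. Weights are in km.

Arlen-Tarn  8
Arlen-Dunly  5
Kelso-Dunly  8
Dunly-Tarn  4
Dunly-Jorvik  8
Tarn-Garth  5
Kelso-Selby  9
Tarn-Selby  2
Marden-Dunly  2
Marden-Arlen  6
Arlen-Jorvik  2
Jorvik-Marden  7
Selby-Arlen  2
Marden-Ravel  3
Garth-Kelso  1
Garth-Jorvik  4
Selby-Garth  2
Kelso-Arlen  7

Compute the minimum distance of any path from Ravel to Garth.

Compare a few routes:
Ravel - Marden - Dunly - Kelso - Garth: 3+2+8+1 = 14
Ravel - Marden - Dunly - Tarn - Selby - Garth: 3+2+4+2+2 = 13
Ravel - Marden - Dunly - Tarn - Garth: 3+2+4+5 = 14
The minimum is 13 km via Ravel - Marden - Dunly - Tarn - Selby - Garth.

13 km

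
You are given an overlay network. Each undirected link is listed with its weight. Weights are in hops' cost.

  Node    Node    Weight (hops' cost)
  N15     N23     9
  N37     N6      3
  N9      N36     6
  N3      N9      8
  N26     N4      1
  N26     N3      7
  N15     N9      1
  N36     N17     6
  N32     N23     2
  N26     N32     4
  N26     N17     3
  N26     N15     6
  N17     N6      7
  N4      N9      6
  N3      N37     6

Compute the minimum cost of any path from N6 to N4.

11 hops' cost

Enumerating some paths:
N6 - N37 - N3 - N26 - N4: 3+6+7+1 = 17
N6 - N37 - N3 - N9 - N4: 3+6+8+6 = 23
N6 - N17 - N26 - N4: 7+3+1 = 11
Cheapest is N6 - N17 - N26 - N4 at 11 hops' cost.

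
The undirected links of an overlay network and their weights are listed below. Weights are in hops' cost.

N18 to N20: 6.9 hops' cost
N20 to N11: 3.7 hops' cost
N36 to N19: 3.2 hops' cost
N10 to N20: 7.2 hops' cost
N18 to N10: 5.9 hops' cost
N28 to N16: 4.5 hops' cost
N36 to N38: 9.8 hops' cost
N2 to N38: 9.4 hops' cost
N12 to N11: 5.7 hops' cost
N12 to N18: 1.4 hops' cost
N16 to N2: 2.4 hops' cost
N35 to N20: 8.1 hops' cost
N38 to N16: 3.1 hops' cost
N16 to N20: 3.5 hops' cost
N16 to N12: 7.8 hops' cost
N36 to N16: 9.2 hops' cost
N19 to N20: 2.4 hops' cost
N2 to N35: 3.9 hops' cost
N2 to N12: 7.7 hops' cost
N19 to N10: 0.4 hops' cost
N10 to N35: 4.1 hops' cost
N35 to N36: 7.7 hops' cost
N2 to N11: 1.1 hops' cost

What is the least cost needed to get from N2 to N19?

Enumerating some paths:
N2–N11–N20–N19: 1.1+3.7+2.4 = 7.2
N2–N16–N20–N19: 2.4+3.5+2.4 = 8.3
N2–N11–N20–N10–N19: 1.1+3.7+7.2+0.4 = 12.4
N2–N35–N10–N19: 3.9+4.1+0.4 = 8.4
Cheapest is N2–N11–N20–N19 at 7.2 hops' cost.

7.2 hops' cost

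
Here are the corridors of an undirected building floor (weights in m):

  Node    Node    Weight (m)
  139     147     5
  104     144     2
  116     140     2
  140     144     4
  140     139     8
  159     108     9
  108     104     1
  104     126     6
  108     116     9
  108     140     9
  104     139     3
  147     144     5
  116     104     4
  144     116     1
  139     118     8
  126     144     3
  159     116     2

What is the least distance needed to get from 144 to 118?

Settle nodes by increasing distance from 144:
144: 0
116: 1  (via 144)
104: 2  (via 144)
108: 3  (via 104)
126: 3  (via 144)
140: 3  (via 116)
159: 3  (via 116)
139: 5  (via 104)
147: 5  (via 144)
118: 13  (via 139)
Shortest route: 144–104–139–118 = 13 m.

13 m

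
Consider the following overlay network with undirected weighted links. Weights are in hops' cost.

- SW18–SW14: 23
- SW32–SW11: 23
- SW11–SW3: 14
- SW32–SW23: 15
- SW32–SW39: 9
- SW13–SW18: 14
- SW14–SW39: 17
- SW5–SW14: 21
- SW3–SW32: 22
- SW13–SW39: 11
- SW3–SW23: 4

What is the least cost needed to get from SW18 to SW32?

34 hops' cost

Candidate routes:
SW18 - SW14 - SW39 - SW32: 23+17+9 = 49
SW18 - SW13 - SW39 - SW32: 14+11+9 = 34
The minimum is 34 hops' cost via SW18 - SW13 - SW39 - SW32.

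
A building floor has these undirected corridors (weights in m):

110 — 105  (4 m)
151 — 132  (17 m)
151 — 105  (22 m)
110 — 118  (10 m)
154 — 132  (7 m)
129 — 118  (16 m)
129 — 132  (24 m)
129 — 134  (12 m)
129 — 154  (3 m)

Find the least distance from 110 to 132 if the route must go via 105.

Shortest 110→105: 110 → 105 = 4
Shortest 105→132: 105 → 151 → 132 = 39
Total via 105: 4 + 39 = 43 m.

43 m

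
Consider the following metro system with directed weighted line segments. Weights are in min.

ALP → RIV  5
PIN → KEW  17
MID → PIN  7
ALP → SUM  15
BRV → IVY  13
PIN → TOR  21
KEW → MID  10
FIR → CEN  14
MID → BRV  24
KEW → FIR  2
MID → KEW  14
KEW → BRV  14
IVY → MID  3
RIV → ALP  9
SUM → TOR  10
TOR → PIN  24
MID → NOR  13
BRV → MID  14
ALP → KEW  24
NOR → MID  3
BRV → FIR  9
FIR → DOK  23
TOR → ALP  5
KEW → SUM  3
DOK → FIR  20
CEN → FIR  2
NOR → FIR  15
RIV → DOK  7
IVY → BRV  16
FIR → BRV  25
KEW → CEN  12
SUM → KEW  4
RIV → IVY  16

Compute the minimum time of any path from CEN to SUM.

58 min

Settle nodes by increasing distance from CEN:
CEN: 0
FIR: 2  (via CEN)
DOK: 25  (via FIR)
BRV: 27  (via FIR)
IVY: 40  (via BRV)
MID: 41  (via BRV)
PIN: 48  (via MID)
NOR: 54  (via MID)
KEW: 55  (via MID)
SUM: 58  (via KEW)
Shortest route: CEN → FIR → BRV → MID → KEW → SUM = 58 min.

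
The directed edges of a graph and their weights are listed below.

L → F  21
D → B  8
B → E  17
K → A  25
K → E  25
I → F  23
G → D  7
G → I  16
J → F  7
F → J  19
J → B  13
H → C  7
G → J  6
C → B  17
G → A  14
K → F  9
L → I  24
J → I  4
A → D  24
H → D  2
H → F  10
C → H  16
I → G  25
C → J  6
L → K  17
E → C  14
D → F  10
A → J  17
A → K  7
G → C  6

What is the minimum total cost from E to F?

27

Settle nodes by increasing distance from E:
E: 0
C: 14  (via E)
J: 20  (via C)
I: 24  (via J)
F: 27  (via J)
Shortest route: E–C–J–F = 27.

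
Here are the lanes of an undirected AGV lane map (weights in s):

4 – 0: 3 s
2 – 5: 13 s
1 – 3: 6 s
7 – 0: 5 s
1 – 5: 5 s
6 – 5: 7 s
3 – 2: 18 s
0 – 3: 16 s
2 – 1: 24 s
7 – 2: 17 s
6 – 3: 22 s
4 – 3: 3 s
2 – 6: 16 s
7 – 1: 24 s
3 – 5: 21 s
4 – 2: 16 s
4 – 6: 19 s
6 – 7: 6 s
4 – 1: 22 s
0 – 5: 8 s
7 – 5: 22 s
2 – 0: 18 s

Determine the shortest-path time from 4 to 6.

14 s

Running Dijkstra from 4:
4: 0
0: 3  (via 4)
3: 3  (via 4)
7: 8  (via 0)
1: 9  (via 3)
5: 11  (via 0)
6: 14  (via 7)
Shortest route: 4 → 0 → 7 → 6 = 14 s.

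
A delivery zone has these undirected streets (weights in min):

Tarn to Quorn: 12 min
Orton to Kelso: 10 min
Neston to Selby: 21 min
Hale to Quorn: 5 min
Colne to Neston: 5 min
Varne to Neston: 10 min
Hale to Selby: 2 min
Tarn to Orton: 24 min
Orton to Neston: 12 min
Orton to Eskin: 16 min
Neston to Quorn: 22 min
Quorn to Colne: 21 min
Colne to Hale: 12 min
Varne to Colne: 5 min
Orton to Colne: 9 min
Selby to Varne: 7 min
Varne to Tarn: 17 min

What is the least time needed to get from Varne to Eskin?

Settle nodes by increasing distance from Varne:
Varne: 0
Colne: 5  (via Varne)
Selby: 7  (via Varne)
Hale: 9  (via Selby)
Neston: 10  (via Varne)
Quorn: 14  (via Hale)
Orton: 14  (via Colne)
Tarn: 17  (via Varne)
Kelso: 24  (via Orton)
Eskin: 30  (via Orton)
Shortest route: Varne–Colne–Orton–Eskin = 30 min.

30 min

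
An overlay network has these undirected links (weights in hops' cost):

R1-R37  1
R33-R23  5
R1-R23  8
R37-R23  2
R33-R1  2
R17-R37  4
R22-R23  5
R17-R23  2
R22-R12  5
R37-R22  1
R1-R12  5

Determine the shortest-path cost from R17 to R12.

10 hops' cost

Compare a few routes:
R17 - R23 - R22 - R12: 2+5+5 = 12
R17 - R37 - R22 - R12: 4+1+5 = 10
The minimum is 10 hops' cost via R17 - R37 - R22 - R12.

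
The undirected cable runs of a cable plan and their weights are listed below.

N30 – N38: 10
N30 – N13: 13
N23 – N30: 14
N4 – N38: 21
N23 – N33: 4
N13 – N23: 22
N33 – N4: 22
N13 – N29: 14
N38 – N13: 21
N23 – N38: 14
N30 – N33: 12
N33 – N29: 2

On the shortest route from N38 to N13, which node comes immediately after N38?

Enumerating some paths:
N38–N30–N13: 10+13 = 23
N38–N13: 21 = 21
N38–N23–N13: 14+22 = 36
N38–N23–N33–N29–N13: 14+4+2+14 = 34
The minimum is 21 via N38–N13.
So from N38 the first move is to N13.

N13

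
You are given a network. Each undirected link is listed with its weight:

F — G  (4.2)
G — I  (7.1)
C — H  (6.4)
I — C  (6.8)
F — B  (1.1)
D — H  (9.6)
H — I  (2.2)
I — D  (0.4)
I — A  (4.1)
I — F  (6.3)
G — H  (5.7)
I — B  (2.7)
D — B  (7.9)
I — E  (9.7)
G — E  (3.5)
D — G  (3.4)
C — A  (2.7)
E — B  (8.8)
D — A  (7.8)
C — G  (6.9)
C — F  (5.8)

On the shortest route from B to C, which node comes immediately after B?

Candidate routes:
B → F → C: 1.1+5.8 = 6.9
B → I → H → C: 2.7+2.2+6.4 = 11.3
B → I → C: 2.7+6.8 = 9.5
B → I → A → C: 2.7+4.1+2.7 = 9.5
Cheapest is B → F → C at 6.9.
So from B the first move is to F.

F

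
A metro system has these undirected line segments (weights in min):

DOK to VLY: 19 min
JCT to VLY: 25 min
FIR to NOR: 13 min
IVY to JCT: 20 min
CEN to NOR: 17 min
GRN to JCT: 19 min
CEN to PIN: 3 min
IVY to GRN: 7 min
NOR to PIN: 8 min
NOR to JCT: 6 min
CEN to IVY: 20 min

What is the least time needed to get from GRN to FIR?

38 min

Settle nodes by increasing distance from GRN:
GRN: 0
IVY: 7  (via GRN)
JCT: 19  (via GRN)
NOR: 25  (via JCT)
CEN: 27  (via IVY)
PIN: 30  (via CEN)
FIR: 38  (via NOR)
Shortest route: GRN–JCT–NOR–FIR = 38 min.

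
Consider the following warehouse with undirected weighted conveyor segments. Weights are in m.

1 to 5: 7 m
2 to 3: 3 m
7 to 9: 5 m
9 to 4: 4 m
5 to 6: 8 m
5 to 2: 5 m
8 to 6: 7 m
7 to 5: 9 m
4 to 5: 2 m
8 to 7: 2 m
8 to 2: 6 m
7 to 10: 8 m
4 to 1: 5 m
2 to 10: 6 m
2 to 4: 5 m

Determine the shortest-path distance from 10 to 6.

Candidate routes:
10 → 2 → 8 → 6: 6+6+7 = 19
10 → 7 → 8 → 6: 8+2+7 = 17
10 → 2 → 5 → 6: 6+5+8 = 19
Cheapest is 10 → 7 → 8 → 6 at 17 m.

17 m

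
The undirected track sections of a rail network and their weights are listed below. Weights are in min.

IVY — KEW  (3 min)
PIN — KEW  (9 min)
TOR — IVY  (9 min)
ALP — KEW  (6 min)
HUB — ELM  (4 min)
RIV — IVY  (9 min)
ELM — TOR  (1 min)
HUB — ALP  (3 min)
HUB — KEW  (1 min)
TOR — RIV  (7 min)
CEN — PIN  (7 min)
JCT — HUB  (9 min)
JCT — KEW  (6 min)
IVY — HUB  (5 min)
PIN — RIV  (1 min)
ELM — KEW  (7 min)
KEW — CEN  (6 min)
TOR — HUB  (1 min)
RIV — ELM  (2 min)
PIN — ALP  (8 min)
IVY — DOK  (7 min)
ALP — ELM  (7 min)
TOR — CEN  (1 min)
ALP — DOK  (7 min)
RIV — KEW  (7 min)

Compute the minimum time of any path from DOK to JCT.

Compare a few routes:
DOK–IVY–HUB–KEW–JCT: 7+5+1+6 = 19
DOK–IVY–KEW–JCT: 7+3+6 = 16
DOK–ALP–HUB–KEW–JCT: 7+3+1+6 = 17
The minimum is 16 min via DOK–IVY–KEW–JCT.

16 min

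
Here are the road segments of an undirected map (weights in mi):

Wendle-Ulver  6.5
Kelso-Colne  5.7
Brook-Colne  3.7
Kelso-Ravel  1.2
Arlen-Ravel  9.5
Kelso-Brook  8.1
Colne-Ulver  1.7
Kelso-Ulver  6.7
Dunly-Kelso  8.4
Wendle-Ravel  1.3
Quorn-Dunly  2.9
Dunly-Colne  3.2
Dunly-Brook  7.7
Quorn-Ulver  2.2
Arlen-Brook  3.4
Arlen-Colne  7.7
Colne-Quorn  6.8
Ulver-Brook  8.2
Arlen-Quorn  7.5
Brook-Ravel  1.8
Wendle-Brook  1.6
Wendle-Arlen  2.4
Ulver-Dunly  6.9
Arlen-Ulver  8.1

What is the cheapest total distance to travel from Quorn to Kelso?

8.9 mi

Shortest distances from Quorn:
Quorn: 0
Ulver: 2.2  (via Quorn)
Dunly: 2.9  (via Quorn)
Colne: 3.9  (via Ulver)
Arlen: 7.5  (via Quorn)
Brook: 7.6  (via Colne)
Wendle: 8.7  (via Ulver)
Kelso: 8.9  (via Ulver)
Shortest route: Quorn → Ulver → Kelso = 8.9 mi.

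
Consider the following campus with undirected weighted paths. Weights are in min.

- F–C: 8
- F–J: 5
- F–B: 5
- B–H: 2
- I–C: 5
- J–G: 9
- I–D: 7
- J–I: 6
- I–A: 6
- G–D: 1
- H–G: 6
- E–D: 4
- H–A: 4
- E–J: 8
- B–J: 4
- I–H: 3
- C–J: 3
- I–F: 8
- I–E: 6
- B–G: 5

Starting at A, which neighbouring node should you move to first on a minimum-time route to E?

Enumerating some paths:
A → I → E: 6+6 = 12
A → H → I → E: 4+3+6 = 13
A → H → G → D → E: 4+6+1+4 = 15
The minimum is 12 min via A → I → E.
So from A the first move is to I.

I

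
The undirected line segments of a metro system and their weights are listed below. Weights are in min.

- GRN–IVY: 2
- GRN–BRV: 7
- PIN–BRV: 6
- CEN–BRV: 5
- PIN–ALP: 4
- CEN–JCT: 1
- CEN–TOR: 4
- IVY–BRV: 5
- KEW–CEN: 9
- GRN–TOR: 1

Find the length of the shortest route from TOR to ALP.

18 min

Compare a few routes:
TOR → CEN → BRV → PIN → ALP: 4+5+6+4 = 19
TOR → GRN → BRV → PIN → ALP: 1+7+6+4 = 18
Cheapest is TOR → GRN → BRV → PIN → ALP at 18 min.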